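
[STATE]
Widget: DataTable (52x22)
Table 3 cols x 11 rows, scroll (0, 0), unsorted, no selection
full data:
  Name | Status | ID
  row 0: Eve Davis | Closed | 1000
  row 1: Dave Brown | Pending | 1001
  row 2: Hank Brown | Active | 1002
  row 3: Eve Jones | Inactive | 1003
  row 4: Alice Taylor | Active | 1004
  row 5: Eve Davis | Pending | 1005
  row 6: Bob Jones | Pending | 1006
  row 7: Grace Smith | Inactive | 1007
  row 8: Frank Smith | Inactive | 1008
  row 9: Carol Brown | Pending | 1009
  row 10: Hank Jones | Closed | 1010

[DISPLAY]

Name        │Status  │ID                            
────────────┼────────┼────                          
Eve Davis   │Closed  │1000                          
Dave Brown  │Pending │1001                          
Hank Brown  │Active  │1002                          
Eve Jones   │Inactive│1003                          
Alice Taylor│Active  │1004                          
Eve Davis   │Pending │1005                          
Bob Jones   │Pending │1006                          
Grace Smith │Inactive│1007                          
Frank Smith │Inactive│1008                          
Carol Brown │Pending │1009                          
Hank Jones  │Closed  │1010                          
                                                    
                                                    
                                                    
                                                    
                                                    
                                                    
                                                    
                                                    
                                                    


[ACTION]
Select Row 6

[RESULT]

Name        │Status  │ID                            
────────────┼────────┼────                          
Eve Davis   │Closed  │1000                          
Dave Brown  │Pending │1001                          
Hank Brown  │Active  │1002                          
Eve Jones   │Inactive│1003                          
Alice Taylor│Active  │1004                          
Eve Davis   │Pending │1005                          
>ob Jones   │Pending │1006                          
Grace Smith │Inactive│1007                          
Frank Smith │Inactive│1008                          
Carol Brown │Pending │1009                          
Hank Jones  │Closed  │1010                          
                                                    
                                                    
                                                    
                                                    
                                                    
                                                    
                                                    
                                                    
                                                    


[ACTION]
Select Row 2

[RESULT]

Name        │Status  │ID                            
────────────┼────────┼────                          
Eve Davis   │Closed  │1000                          
Dave Brown  │Pending │1001                          
>ank Brown  │Active  │1002                          
Eve Jones   │Inactive│1003                          
Alice Taylor│Active  │1004                          
Eve Davis   │Pending │1005                          
Bob Jones   │Pending │1006                          
Grace Smith │Inactive│1007                          
Frank Smith │Inactive│1008                          
Carol Brown │Pending │1009                          
Hank Jones  │Closed  │1010                          
                                                    
                                                    
                                                    
                                                    
                                                    
                                                    
                                                    
                                                    
                                                    


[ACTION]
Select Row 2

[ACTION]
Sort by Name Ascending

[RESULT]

Name       ▲│Status  │ID                            
────────────┼────────┼────                          
Alice Taylor│Active  │1004                          
Bob Jones   │Pending │1006                          
>arol Brown │Pending │1009                          
Dave Brown  │Pending │1001                          
Eve Davis   │Closed  │1000                          
Eve Davis   │Pending │1005                          
Eve Jones   │Inactive│1003                          
Frank Smith │Inactive│1008                          
Grace Smith │Inactive│1007                          
Hank Brown  │Active  │1002                          
Hank Jones  │Closed  │1010                          
                                                    
                                                    
                                                    
                                                    
                                                    
                                                    
                                                    
                                                    
                                                    


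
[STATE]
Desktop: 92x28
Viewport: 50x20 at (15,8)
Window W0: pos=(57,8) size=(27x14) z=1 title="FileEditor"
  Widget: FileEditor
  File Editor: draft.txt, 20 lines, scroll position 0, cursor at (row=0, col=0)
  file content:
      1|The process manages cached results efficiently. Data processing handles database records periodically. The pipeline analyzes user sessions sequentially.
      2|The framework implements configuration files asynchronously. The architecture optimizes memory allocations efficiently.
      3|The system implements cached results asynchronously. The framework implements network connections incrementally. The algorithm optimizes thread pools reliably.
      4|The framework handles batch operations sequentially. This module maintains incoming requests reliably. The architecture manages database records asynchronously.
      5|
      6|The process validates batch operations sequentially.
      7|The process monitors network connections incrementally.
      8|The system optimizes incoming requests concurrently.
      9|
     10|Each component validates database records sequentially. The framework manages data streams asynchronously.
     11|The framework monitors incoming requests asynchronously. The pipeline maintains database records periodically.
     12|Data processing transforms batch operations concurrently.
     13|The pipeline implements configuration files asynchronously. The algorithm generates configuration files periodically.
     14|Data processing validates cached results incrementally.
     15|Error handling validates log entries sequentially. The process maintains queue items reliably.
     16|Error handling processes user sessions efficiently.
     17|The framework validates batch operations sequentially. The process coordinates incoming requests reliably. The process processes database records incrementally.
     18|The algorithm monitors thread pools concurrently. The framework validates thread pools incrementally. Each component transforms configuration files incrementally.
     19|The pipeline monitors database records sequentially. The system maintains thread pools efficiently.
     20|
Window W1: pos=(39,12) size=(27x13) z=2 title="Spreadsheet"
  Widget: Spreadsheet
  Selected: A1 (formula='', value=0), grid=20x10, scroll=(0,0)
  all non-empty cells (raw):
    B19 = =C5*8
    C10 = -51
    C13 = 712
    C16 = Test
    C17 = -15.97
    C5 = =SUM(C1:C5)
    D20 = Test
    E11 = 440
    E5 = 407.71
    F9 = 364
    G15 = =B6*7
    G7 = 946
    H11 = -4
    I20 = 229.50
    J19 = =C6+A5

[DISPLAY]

                                          ┏━━━━━━━
                                          ┃ FileEd
                                          ┠───────
                                          ┃█he pro
                        ┏━━━━━━━━━━━━━━━━━━━━━━━━━
                        ┃ Spreadsheet             
                        ┠─────────────────────────
                        ┃A1:                      
                        ┃       A       B       C 
                        ┃-------------------------
                        ┃  1      [0]       0     
                        ┃  2        0       0     
                        ┃  3        0       0     
                        ┃  4        0       0     
                        ┃  5        0       0#CIRC
                        ┃  6        0       0     
                        ┗━━━━━━━━━━━━━━━━━━━━━━━━━
                                                  
                                                  
                                                  


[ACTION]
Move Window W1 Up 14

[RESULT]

                        ┃  3        0       0     
                        ┃  4        0       0     
                        ┃  5        0       0#CIRC
                        ┃  6        0       0     
                        ┗━━━━━━━━━━━━━━━━━━━━━━━━━
                                          ┃The sys
                                          ┃The fra
                                          ┃       
                                          ┃The pro
                                          ┃The pro
                                          ┃The sys
                                          ┃       
                                          ┃Each co
                                          ┗━━━━━━━
                                                  
                                                  
                                                  
                                                  
                                                  
                                                  


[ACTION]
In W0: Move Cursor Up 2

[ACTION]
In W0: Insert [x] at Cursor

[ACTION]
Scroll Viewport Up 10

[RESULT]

                        ┏━━━━━━━━━━━━━━━━━━━━━━━━━
                        ┃ Spreadsheet             
                        ┠─────────────────────────
                        ┃A1:                      
                        ┃       A       B       C 
                        ┃-------------------------
                        ┃  1      [0]       0     
                        ┃  2        0       0     
                        ┃  3        0       0     
                        ┃  4        0       0     
                        ┃  5        0       0#CIRC
                        ┃  6        0       0     
                        ┗━━━━━━━━━━━━━━━━━━━━━━━━━
                                          ┃The sys
                                          ┃The fra
                                          ┃       
                                          ┃The pro
                                          ┃The pro
                                          ┃The sys
                                          ┃       


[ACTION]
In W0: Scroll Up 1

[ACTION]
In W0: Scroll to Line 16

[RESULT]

                        ┏━━━━━━━━━━━━━━━━━━━━━━━━━
                        ┃ Spreadsheet             
                        ┠─────────────────────────
                        ┃A1:                      
                        ┃       A       B       C 
                        ┃-------------------------
                        ┃  1      [0]       0     
                        ┃  2        0       0     
                        ┃  3        0       0     
                        ┃  4        0       0     
                        ┃  5        0       0#CIRC
                        ┃  6        0       0     
                        ┗━━━━━━━━━━━━━━━━━━━━━━━━━
                                          ┃The pip
                                          ┃Data pr
                                          ┃Error h
                                          ┃Error h
                                          ┃The fra
                                          ┃The alg
                                          ┃The pip


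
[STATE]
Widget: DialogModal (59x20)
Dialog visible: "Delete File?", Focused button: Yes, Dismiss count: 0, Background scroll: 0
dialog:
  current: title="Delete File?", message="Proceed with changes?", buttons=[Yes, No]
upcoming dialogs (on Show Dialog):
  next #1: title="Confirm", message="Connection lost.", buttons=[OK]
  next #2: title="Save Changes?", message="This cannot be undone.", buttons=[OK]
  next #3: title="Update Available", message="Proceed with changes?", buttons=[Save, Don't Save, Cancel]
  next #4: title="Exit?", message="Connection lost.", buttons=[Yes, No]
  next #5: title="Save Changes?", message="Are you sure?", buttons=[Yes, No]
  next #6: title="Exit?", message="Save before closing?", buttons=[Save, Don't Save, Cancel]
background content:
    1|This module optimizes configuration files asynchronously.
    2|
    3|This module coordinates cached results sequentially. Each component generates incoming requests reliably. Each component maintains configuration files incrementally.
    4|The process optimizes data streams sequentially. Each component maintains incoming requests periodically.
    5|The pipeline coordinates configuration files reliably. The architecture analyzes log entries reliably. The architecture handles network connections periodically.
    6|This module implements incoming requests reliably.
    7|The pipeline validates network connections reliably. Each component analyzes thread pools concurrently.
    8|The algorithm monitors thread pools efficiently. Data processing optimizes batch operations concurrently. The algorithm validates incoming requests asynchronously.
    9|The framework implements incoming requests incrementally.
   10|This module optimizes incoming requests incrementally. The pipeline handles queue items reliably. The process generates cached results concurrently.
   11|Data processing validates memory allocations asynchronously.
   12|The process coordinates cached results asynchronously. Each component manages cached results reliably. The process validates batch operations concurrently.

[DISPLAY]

This module optimizes configuration files asynchronously.  
                                                           
This module coordinates cached results sequentially. Each c
The process optimizes data streams sequentially. Each compo
The pipeline coordinates configuration files reliably. The 
This module implements incoming requests reliably.         
The pipeline validates network connections reliably. Each c
The algorithm mon┌───────────────────────┐ently. Data proce
The framework imp│      Delete File?     │ incrementally.  
This module optim│ Proceed with changes? │crementally. The 
Data processing v│       [Yes]  No       │ns asynchronously
The process coord└───────────────────────┘nchronously. Each
                                                           
                                                           
                                                           
                                                           
                                                           
                                                           
                                                           
                                                           


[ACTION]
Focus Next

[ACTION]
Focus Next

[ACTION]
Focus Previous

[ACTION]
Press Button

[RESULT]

This module optimizes configuration files asynchronously.  
                                                           
This module coordinates cached results sequentially. Each c
The process optimizes data streams sequentially. Each compo
The pipeline coordinates configuration files reliably. The 
This module implements incoming requests reliably.         
The pipeline validates network connections reliably. Each c
The algorithm monitors thread pools efficiently. Data proce
The framework implements incoming requests incrementally.  
This module optimizes incoming requests incrementally. The 
Data processing validates memory allocations asynchronously
The process coordinates cached results asynchronously. Each
                                                           
                                                           
                                                           
                                                           
                                                           
                                                           
                                                           
                                                           


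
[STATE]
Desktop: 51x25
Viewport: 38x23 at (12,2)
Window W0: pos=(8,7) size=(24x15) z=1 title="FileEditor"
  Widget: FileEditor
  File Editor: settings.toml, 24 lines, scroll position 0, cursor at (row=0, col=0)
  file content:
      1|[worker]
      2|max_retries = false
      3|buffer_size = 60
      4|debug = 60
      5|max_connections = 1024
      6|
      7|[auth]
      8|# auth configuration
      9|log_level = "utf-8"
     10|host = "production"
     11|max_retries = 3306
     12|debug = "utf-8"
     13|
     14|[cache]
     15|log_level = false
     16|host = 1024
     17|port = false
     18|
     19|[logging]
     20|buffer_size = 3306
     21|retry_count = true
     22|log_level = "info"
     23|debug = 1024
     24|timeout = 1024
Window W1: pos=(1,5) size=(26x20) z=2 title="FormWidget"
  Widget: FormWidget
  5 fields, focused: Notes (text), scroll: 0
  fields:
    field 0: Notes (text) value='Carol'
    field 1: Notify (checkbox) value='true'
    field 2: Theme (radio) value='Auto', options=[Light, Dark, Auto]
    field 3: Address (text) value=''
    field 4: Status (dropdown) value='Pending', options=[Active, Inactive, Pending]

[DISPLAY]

                                      
                                      
                                      
━━━━━━━━━━━━━━┓                       
t             ┃                       
──────────────┨━━━━┓                  
    [Carol   ]┃    ┃                  
    [x]       ┃────┨                  
    ( ) Light ┃   ▲┃                  
    [        ]┃e  █┃                  
    [Pending▼]┃   ░┃                  
              ┃   ░┃                  
              ┃102░┃                  
              ┃   ░┃                  
              ┃   ░┃                  
              ┃on ░┃                  
              ┃"  ░┃                  
              ┃"  ░┃                  
              ┃   ▼┃                  
              ┃━━━━┛                  
              ┃                       
              ┃                       
━━━━━━━━━━━━━━┛                       


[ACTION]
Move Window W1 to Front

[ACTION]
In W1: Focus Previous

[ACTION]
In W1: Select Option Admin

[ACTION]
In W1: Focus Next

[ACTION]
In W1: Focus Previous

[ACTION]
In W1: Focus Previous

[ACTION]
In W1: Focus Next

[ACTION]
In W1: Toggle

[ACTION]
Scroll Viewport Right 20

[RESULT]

                                      
                                      
                                      
━━━━━━━━━━━━━┓                        
             ┃                        
─────────────┨━━━━┓                   
   [Carol   ]┃    ┃                   
   [x]       ┃────┨                   
   ( ) Light ┃   ▲┃                   
   [        ]┃e  █┃                   
   [Pending▼]┃   ░┃                   
             ┃   ░┃                   
             ┃102░┃                   
             ┃   ░┃                   
             ┃   ░┃                   
             ┃on ░┃                   
             ┃"  ░┃                   
             ┃"  ░┃                   
             ┃   ▼┃                   
             ┃━━━━┛                   
             ┃                        
             ┃                        
━━━━━━━━━━━━━┛                        


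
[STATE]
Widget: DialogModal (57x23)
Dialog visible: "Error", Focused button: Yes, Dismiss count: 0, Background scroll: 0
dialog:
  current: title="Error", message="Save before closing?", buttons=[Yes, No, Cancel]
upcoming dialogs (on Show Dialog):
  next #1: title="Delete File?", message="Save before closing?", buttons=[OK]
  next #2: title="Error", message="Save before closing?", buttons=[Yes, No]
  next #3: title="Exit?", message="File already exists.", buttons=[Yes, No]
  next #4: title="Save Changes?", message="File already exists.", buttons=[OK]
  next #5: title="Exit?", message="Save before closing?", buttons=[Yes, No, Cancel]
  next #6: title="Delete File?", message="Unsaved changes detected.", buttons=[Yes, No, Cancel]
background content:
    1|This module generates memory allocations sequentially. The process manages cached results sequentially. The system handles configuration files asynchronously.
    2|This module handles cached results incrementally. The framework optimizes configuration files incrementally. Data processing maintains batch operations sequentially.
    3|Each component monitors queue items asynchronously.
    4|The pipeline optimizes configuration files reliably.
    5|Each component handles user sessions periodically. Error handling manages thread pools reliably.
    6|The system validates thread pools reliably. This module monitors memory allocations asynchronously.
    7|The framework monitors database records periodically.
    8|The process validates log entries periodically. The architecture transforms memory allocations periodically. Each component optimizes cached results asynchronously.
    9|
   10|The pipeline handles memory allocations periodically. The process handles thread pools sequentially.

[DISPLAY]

This module generates memory allocations sequentially. Th
This module handles cached results incrementally. The fra
Each component monitors queue items asynchronously.      
The pipeline optimizes configuration files reliably.     
Each component handles user sessions periodically. Error 
The system validates thread pools reliably. This module m
The framework monitors database records periodically.    
The process validates log entries periodically. The archi
                                                         
The pipeline han┌──────────────────────┐periodically. The
                │        Error         │                 
                │ Save before closing? │                 
                │ [Yes]  No   Cancel   │                 
                └──────────────────────┘                 
                                                         
                                                         
                                                         
                                                         
                                                         
                                                         
                                                         
                                                         
                                                         


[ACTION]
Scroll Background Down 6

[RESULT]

The framework monitors database records periodically.    
The process validates log entries periodically. The archi
                                                         
The pipeline handles memory allocations periodically. The
                                                         
                                                         
                                                         
                                                         
                                                         
                ┌──────────────────────┐                 
                │        Error         │                 
                │ Save before closing? │                 
                │ [Yes]  No   Cancel   │                 
                └──────────────────────┘                 
                                                         
                                                         
                                                         
                                                         
                                                         
                                                         
                                                         
                                                         
                                                         


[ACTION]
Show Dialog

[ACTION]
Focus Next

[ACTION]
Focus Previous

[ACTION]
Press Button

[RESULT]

The framework monitors database records periodically.    
The process validates log entries periodically. The archi
                                                         
The pipeline handles memory allocations periodically. The
                                                         
                                                         
                                                         
                                                         
                                                         
                                                         
                                                         
                                                         
                                                         
                                                         
                                                         
                                                         
                                                         
                                                         
                                                         
                                                         
                                                         
                                                         
                                                         


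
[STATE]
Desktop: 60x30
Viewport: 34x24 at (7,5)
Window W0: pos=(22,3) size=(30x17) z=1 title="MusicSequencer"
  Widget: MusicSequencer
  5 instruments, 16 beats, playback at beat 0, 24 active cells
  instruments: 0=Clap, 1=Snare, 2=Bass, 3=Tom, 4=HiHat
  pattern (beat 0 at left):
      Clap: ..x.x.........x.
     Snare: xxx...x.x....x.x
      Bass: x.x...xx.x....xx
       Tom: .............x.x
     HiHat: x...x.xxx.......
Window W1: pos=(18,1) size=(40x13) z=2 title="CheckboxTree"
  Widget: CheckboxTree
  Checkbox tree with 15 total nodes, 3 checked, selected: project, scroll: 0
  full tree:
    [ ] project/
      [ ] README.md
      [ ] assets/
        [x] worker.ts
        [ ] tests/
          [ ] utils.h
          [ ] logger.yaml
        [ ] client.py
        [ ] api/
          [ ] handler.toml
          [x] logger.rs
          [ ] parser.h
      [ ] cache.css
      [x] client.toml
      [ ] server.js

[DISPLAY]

           ┃   [ ] README.md      
           ┃   [-] assets/        
           ┃     [x] worker.ts    
           ┃     [ ] tests/       
           ┃       [ ] utils.h    
           ┃       [ ] logger.yaml
           ┃     [ ] client.py    
           ┃     [-] api/         
           ┗━━━━━━━━━━━━━━━━━━━━━━
               ┃                  
               ┃                  
               ┃                  
               ┃                  
               ┃                  
               ┗━━━━━━━━━━━━━━━━━━
                                  
                                  
                                  
                                  
                                  
                                  
                                  
                                  
                                  


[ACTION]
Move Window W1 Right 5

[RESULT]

             ┃   [ ] README.md    
             ┃   [-] assets/      
             ┃     [x] worker.ts  
             ┃     [ ] tests/     
             ┃       [ ] utils.h  
             ┃       [ ] logger.ya
             ┃     [ ] client.py  
             ┃     [-] api/       
             ┗━━━━━━━━━━━━━━━━━━━━
               ┃                  
               ┃                  
               ┃                  
               ┃                  
               ┃                  
               ┗━━━━━━━━━━━━━━━━━━
                                  
                                  
                                  
                                  
                                  
                                  
                                  
                                  
                                  


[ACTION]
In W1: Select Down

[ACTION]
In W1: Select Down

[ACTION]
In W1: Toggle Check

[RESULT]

             ┃   [ ] README.md    
             ┃>  [x] assets/      
             ┃     [x] worker.ts  
             ┃     [x] tests/     
             ┃       [x] utils.h  
             ┃       [x] logger.ya
             ┃     [x] client.py  
             ┃     [x] api/       
             ┗━━━━━━━━━━━━━━━━━━━━
               ┃                  
               ┃                  
               ┃                  
               ┃                  
               ┃                  
               ┗━━━━━━━━━━━━━━━━━━
                                  
                                  
                                  
                                  
                                  
                                  
                                  
                                  
                                  


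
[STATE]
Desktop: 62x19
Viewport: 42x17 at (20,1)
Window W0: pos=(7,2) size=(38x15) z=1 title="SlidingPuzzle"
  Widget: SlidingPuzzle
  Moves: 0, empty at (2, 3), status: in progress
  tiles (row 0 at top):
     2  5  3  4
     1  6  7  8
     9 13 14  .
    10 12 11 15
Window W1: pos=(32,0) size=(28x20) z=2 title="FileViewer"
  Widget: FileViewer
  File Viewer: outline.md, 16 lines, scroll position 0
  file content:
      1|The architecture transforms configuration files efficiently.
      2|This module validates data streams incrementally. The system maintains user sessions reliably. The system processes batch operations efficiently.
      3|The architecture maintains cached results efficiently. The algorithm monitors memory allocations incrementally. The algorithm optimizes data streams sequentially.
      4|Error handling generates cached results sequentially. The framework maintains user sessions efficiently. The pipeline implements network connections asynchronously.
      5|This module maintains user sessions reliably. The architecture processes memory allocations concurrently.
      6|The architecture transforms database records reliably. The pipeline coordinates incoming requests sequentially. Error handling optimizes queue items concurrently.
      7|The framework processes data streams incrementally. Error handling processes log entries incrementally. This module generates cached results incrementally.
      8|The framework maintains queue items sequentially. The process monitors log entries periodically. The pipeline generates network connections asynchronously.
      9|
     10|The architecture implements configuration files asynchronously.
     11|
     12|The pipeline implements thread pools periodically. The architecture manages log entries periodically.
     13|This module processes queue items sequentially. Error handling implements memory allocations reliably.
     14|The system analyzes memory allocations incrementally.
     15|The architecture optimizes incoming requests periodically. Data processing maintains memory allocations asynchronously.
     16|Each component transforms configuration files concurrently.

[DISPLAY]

            ┃ FileViewer               ┃  
━━━━━━━━━━━━┠──────────────────────────┨  
le          ┃The architecture transfor▲┃  
────────────┃This module validates dat█┃  
───┬────┐   ┃The architecture maintain░┃  
 3 │  4 │   ┃Error handling generates ░┃  
───┼────┤   ┃This module maintains use░┃  
 7 │  8 │   ┃The architecture transfor░┃  
───┼────┤   ┃The framework processes d░┃  
14 │    │   ┃The framework maintains q░┃  
───┼────┤   ┃                         ░┃  
11 │ 15 │   ┃The architecture implemen░┃  
───┴────┘   ┃                         ░┃  
            ┃The pipeline implements t░┃  
            ┃This module processes que░┃  
━━━━━━━━━━━━┃The system analyzes memor░┃  
            ┃The architecture optimize░┃  


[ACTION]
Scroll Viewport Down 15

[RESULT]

━━━━━━━━━━━━┠──────────────────────────┨  
le          ┃The architecture transfor▲┃  
────────────┃This module validates dat█┃  
───┬────┐   ┃The architecture maintain░┃  
 3 │  4 │   ┃Error handling generates ░┃  
───┼────┤   ┃This module maintains use░┃  
 7 │  8 │   ┃The architecture transfor░┃  
───┼────┤   ┃The framework processes d░┃  
14 │    │   ┃The framework maintains q░┃  
───┼────┤   ┃                         ░┃  
11 │ 15 │   ┃The architecture implemen░┃  
───┴────┘   ┃                         ░┃  
            ┃The pipeline implements t░┃  
            ┃This module processes que░┃  
━━━━━━━━━━━━┃The system analyzes memor░┃  
            ┃The architecture optimize░┃  
            ┃Each component transforms▼┃  


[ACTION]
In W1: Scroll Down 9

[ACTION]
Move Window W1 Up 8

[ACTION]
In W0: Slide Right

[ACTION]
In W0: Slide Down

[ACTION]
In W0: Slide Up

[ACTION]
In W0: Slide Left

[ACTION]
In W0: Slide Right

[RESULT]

━━━━━━━━━━━━┠──────────────────────────┨  
le          ┃The architecture transfor▲┃  
────────────┃This module validates dat█┃  
───┬────┐   ┃The architecture maintain░┃  
 3 │  4 │   ┃Error handling generates ░┃  
───┼────┤   ┃This module maintains use░┃  
 7 │  8 │   ┃The architecture transfor░┃  
───┼────┤   ┃The framework processes d░┃  
   │ 14 │   ┃The framework maintains q░┃  
───┼────┤   ┃                         ░┃  
11 │ 15 │   ┃The architecture implemen░┃  
───┴────┘   ┃                         ░┃  
            ┃The pipeline implements t░┃  
            ┃This module processes que░┃  
━━━━━━━━━━━━┃The system analyzes memor░┃  
            ┃The architecture optimize░┃  
            ┃Each component transforms▼┃  


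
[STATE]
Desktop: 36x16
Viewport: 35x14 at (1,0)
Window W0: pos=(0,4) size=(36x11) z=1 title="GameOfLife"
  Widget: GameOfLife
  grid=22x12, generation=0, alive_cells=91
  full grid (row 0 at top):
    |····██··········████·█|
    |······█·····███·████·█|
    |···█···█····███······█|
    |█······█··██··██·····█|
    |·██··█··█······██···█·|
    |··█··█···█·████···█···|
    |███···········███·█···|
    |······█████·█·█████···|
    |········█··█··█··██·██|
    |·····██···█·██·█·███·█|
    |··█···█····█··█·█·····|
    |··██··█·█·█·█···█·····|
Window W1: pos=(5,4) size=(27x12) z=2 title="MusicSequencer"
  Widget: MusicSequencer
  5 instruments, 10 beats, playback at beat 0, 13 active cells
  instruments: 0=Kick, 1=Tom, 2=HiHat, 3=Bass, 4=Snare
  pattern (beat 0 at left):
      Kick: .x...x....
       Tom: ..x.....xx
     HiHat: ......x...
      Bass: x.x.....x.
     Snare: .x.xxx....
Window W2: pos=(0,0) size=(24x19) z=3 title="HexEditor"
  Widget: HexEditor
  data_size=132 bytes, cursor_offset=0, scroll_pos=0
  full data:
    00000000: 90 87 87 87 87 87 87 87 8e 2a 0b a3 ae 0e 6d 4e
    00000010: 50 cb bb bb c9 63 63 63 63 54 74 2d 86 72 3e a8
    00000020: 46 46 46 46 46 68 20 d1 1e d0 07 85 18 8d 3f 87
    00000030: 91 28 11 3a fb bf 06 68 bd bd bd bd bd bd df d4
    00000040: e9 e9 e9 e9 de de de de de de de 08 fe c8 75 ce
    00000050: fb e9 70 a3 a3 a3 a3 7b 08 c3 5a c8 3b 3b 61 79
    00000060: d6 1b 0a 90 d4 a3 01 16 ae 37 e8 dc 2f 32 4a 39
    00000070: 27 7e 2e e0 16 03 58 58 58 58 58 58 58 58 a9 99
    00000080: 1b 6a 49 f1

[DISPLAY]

━━━━━━━━━━━━━━━━━━━━━━┓            
 HexEditor            ┃            
──────────────────────┨            
00000000  90 87 87 87 ┃            
00000010  50 cb bb bb ┃━━━━━━━┓━━━┓
00000020  46 46 46 46 ┃       ┃   ┃
00000030  91 28 11 3a ┃───────┨───┨
00000040  e9 e9 e9 e9 ┃       ┃   ┃
00000050  fb e9 70 a3 ┃       ┃   ┃
00000060  d6 1b 0a 90 ┃       ┃   ┃
00000070  27 7e 2e e0 ┃       ┃   ┃
00000080  1b 6a 49 f1 ┃       ┃   ┃
                      ┃       ┃   ┃
                      ┃       ┃   ┃


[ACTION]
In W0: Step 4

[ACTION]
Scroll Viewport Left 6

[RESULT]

┏━━━━━━━━━━━━━━━━━━━━━━┓           
┃ HexEditor            ┃           
┠──────────────────────┨           
┃00000000  90 87 87 87 ┃           
┃00000010  50 cb bb bb ┃━━━━━━━┓━━━
┃00000020  46 46 46 46 ┃       ┃   
┃00000030  91 28 11 3a ┃───────┨───
┃00000040  e9 e9 e9 e9 ┃       ┃   
┃00000050  fb e9 70 a3 ┃       ┃   
┃00000060  d6 1b 0a 90 ┃       ┃   
┃00000070  27 7e 2e e0 ┃       ┃   
┃00000080  1b 6a 49 f1 ┃       ┃   
┃                      ┃       ┃   
┃                      ┃       ┃   


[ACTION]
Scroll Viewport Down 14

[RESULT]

┠──────────────────────┨           
┃00000000  90 87 87 87 ┃           
┃00000010  50 cb bb bb ┃━━━━━━━┓━━━
┃00000020  46 46 46 46 ┃       ┃   
┃00000030  91 28 11 3a ┃───────┨───
┃00000040  e9 e9 e9 e9 ┃       ┃   
┃00000050  fb e9 70 a3 ┃       ┃   
┃00000060  d6 1b 0a 90 ┃       ┃   
┃00000070  27 7e 2e e0 ┃       ┃   
┃00000080  1b 6a 49 f1 ┃       ┃   
┃                      ┃       ┃   
┃                      ┃       ┃   
┃                      ┃       ┃━━━
┃                      ┃━━━━━━━┛   


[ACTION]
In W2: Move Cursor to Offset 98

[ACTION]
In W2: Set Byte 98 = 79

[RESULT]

┠──────────────────────┨           
┃00000000  90 87 87 87 ┃           
┃00000010  50 cb bb bb ┃━━━━━━━┓━━━
┃00000020  46 46 46 46 ┃       ┃   
┃00000030  91 28 11 3a ┃───────┨───
┃00000040  e9 e9 e9 e9 ┃       ┃   
┃00000050  fb e9 70 a3 ┃       ┃   
┃00000060  d6 1b 79 90 ┃       ┃   
┃00000070  27 7e 2e e0 ┃       ┃   
┃00000080  1b 6a 49 f1 ┃       ┃   
┃                      ┃       ┃   
┃                      ┃       ┃   
┃                      ┃       ┃━━━
┃                      ┃━━━━━━━┛   
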